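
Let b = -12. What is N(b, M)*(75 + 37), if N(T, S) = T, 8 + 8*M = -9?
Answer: -1344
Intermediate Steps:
M = -17/8 (M = -1 + (⅛)*(-9) = -1 - 9/8 = -17/8 ≈ -2.1250)
N(b, M)*(75 + 37) = -12*(75 + 37) = -12*112 = -1344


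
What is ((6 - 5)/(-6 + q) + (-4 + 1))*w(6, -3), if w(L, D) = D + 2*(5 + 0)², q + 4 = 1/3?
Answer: -4230/29 ≈ -145.86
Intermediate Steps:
q = -11/3 (q = -4 + 1/3 = -4 + ⅓ = -11/3 ≈ -3.6667)
w(L, D) = 50 + D (w(L, D) = D + 2*5² = D + 2*25 = D + 50 = 50 + D)
((6 - 5)/(-6 + q) + (-4 + 1))*w(6, -3) = ((6 - 5)/(-6 - 11/3) + (-4 + 1))*(50 - 3) = (1/(-29/3) - 3)*47 = (1*(-3/29) - 3)*47 = (-3/29 - 3)*47 = -90/29*47 = -4230/29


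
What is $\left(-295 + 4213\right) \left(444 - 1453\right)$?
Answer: $-3953262$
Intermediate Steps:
$\left(-295 + 4213\right) \left(444 - 1453\right) = 3918 \left(-1009\right) = -3953262$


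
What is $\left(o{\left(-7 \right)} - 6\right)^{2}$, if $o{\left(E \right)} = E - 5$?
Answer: $324$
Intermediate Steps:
$o{\left(E \right)} = -5 + E$ ($o{\left(E \right)} = E - 5 = -5 + E$)
$\left(o{\left(-7 \right)} - 6\right)^{2} = \left(\left(-5 - 7\right) - 6\right)^{2} = \left(-12 - 6\right)^{2} = \left(-18\right)^{2} = 324$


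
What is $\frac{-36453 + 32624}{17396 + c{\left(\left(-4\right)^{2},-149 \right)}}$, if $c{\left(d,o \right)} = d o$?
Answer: $- \frac{3829}{15012} \approx -0.25506$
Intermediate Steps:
$\frac{-36453 + 32624}{17396 + c{\left(\left(-4\right)^{2},-149 \right)}} = \frac{-36453 + 32624}{17396 + \left(-4\right)^{2} \left(-149\right)} = - \frac{3829}{17396 + 16 \left(-149\right)} = - \frac{3829}{17396 - 2384} = - \frac{3829}{15012}$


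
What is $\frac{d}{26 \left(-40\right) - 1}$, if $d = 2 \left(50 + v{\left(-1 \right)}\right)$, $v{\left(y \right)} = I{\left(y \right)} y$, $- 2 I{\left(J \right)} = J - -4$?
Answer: $- \frac{103}{1041} \approx -0.098943$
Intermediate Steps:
$I{\left(J \right)} = -2 - \frac{J}{2}$ ($I{\left(J \right)} = - \frac{J - -4}{2} = - \frac{J + 4}{2} = - \frac{4 + J}{2} = -2 - \frac{J}{2}$)
$v{\left(y \right)} = y \left(-2 - \frac{y}{2}\right)$ ($v{\left(y \right)} = \left(-2 - \frac{y}{2}\right) y = y \left(-2 - \frac{y}{2}\right)$)
$d = 103$ ($d = 2 \left(50 - - \frac{4 - 1}{2}\right) = 2 \left(50 - \left(- \frac{1}{2}\right) 3\right) = 2 \left(50 + \frac{3}{2}\right) = 2 \cdot \frac{103}{2} = 103$)
$\frac{d}{26 \left(-40\right) - 1} = \frac{103}{26 \left(-40\right) - 1} = \frac{103}{-1040 - 1} = \frac{103}{-1041} = 103 \left(- \frac{1}{1041}\right) = - \frac{103}{1041}$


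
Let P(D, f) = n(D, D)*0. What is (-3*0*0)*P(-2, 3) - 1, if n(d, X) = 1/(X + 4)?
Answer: -1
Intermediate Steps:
n(d, X) = 1/(4 + X)
P(D, f) = 0 (P(D, f) = 0/(4 + D) = 0)
(-3*0*0)*P(-2, 3) - 1 = (-3*0*0)*0 - 1 = (0*0)*0 - 1 = 0*0 - 1 = 0 - 1 = -1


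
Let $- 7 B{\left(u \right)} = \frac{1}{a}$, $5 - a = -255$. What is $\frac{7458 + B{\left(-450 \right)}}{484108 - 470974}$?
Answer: $\frac{13573559}{23903880} \approx 0.56784$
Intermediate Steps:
$a = 260$ ($a = 5 - -255 = 5 + 255 = 260$)
$B{\left(u \right)} = - \frac{1}{1820}$ ($B{\left(u \right)} = - \frac{1}{7 \cdot 260} = \left(- \frac{1}{7}\right) \frac{1}{260} = - \frac{1}{1820}$)
$\frac{7458 + B{\left(-450 \right)}}{484108 - 470974} = \frac{7458 - \frac{1}{1820}}{484108 - 470974} = \frac{13573559}{1820 \cdot 13134} = \frac{13573559}{1820} \cdot \frac{1}{13134} = \frac{13573559}{23903880}$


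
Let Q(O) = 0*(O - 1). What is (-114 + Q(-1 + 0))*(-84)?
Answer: 9576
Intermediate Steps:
Q(O) = 0 (Q(O) = 0*(-1 + O) = 0)
(-114 + Q(-1 + 0))*(-84) = (-114 + 0)*(-84) = -114*(-84) = 9576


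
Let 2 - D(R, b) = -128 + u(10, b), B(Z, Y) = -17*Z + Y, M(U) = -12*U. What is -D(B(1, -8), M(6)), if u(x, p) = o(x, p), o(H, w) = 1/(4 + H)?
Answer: -1819/14 ≈ -129.93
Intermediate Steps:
u(x, p) = 1/(4 + x)
B(Z, Y) = Y - 17*Z
D(R, b) = 1819/14 (D(R, b) = 2 - (-128 + 1/(4 + 10)) = 2 - (-128 + 1/14) = 2 - 1*(-1791/14) = 2 + 1791/14 = 1819/14)
-D(B(1, -8), M(6)) = -1*1819/14 = -1819/14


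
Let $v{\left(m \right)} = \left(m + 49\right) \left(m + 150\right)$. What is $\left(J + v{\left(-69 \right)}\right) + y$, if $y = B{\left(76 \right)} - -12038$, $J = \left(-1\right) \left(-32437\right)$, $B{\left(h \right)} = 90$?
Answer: $42945$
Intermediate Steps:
$v{\left(m \right)} = \left(49 + m\right) \left(150 + m\right)$
$J = 32437$
$y = 12128$ ($y = 90 - -12038 = 90 + 12038 = 12128$)
$\left(J + v{\left(-69 \right)}\right) + y = \left(32437 + \left(7350 + \left(-69\right)^{2} + 199 \left(-69\right)\right)\right) + 12128 = \left(32437 + \left(7350 + 4761 - 13731\right)\right) + 12128 = \left(32437 - 1620\right) + 12128 = 30817 + 12128 = 42945$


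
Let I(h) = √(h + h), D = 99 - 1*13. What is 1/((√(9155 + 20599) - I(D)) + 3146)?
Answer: 1/(3146 - 2*√43 + 3*√3306) ≈ 0.00030254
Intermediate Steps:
D = 86 (D = 99 - 13 = 86)
I(h) = √2*√h (I(h) = √(2*h) = √2*√h)
1/((√(9155 + 20599) - I(D)) + 3146) = 1/((√(9155 + 20599) - √2*√86) + 3146) = 1/((√29754 - 2*√43) + 3146) = 1/((3*√3306 - 2*√43) + 3146) = 1/((-2*√43 + 3*√3306) + 3146) = 1/(3146 - 2*√43 + 3*√3306)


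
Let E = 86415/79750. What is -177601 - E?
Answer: -2832753233/15950 ≈ -1.7760e+5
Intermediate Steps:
E = 17283/15950 (E = 86415*(1/79750) = 17283/15950 ≈ 1.0836)
-177601 - E = -177601 - 1*17283/15950 = -177601 - 17283/15950 = -2832753233/15950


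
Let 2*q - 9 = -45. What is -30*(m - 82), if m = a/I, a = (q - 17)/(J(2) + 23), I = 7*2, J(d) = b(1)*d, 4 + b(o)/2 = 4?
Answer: 56655/23 ≈ 2463.3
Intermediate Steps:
q = -18 (q = 9/2 + (½)*(-45) = 9/2 - 45/2 = -18)
b(o) = 0 (b(o) = -8 + 2*4 = -8 + 8 = 0)
J(d) = 0 (J(d) = 0*d = 0)
I = 14
a = -35/23 (a = (-18 - 17)/(0 + 23) = -35/23 ≈ -1.5217)
m = -5/46 (m = -35/23/14 = -35/23*1/14 = -5/46 ≈ -0.10870)
-30*(m - 82) = -30*(-5/46 - 82) = -30*(-3777/46) = 56655/23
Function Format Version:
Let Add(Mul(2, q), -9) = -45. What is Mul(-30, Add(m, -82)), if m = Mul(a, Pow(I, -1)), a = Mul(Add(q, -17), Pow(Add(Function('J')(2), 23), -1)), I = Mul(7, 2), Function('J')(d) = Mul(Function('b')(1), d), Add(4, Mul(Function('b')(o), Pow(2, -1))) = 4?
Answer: Rational(56655, 23) ≈ 2463.3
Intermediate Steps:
q = -18 (q = Add(Rational(9, 2), Mul(Rational(1, 2), -45)) = Add(Rational(9, 2), Rational(-45, 2)) = -18)
Function('b')(o) = 0 (Function('b')(o) = Add(-8, Mul(2, 4)) = Add(-8, 8) = 0)
Function('J')(d) = 0 (Function('J')(d) = Mul(0, d) = 0)
I = 14
a = Rational(-35, 23) (a = Mul(Add(-18, -17), Pow(Add(0, 23), -1)) = Mul(-35, Pow(23, -1)) = Mul(-35, Rational(1, 23)) = Rational(-35, 23) ≈ -1.5217)
m = Rational(-5, 46) (m = Mul(Rational(-35, 23), Pow(14, -1)) = Mul(Rational(-35, 23), Rational(1, 14)) = Rational(-5, 46) ≈ -0.10870)
Mul(-30, Add(m, -82)) = Mul(-30, Add(Rational(-5, 46), -82)) = Mul(-30, Rational(-3777, 46)) = Rational(56655, 23)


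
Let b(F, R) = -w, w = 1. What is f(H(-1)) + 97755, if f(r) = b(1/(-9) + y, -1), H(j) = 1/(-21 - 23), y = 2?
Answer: 97754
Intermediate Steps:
H(j) = -1/44 (H(j) = 1/(-44) = -1/44)
b(F, R) = -1 (b(F, R) = -1*1 = -1)
f(r) = -1
f(H(-1)) + 97755 = -1 + 97755 = 97754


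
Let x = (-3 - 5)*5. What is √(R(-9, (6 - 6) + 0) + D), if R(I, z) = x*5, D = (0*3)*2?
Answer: 10*I*√2 ≈ 14.142*I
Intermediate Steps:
x = -40 (x = -8*5 = -40)
D = 0 (D = 0*2 = 0)
R(I, z) = -200 (R(I, z) = -40*5 = -200)
√(R(-9, (6 - 6) + 0) + D) = √(-200 + 0) = √(-200) = 10*I*√2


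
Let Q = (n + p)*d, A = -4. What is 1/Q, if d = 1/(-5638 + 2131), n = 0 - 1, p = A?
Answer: 3507/5 ≈ 701.40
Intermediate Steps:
p = -4
n = -1
d = -1/3507 (d = 1/(-3507) = -1/3507 ≈ -0.00028514)
Q = 5/3507 (Q = (-1 - 4)*(-1/3507) = -5*(-1/3507) = 5/3507 ≈ 0.0014257)
1/Q = 1/(5/3507) = 3507/5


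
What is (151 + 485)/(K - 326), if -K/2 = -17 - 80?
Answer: -53/11 ≈ -4.8182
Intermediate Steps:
K = 194 (K = -2*(-17 - 80) = -2*(-97) = 194)
(151 + 485)/(K - 326) = (151 + 485)/(194 - 326) = 636/(-132) = 636*(-1/132) = -53/11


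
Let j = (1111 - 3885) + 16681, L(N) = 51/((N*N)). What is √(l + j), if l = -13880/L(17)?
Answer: I*√582717/3 ≈ 254.45*I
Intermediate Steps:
L(N) = 51/N² (L(N) = 51/(N²) = 51/N²)
j = 13907 (j = -2774 + 16681 = 13907)
l = -235960/3 (l = -13880/(51/17²) = -13880/(51*(1/289)) = -13880/3/17 = -13880*17/3 = -235960/3 ≈ -78653.)
√(l + j) = √(-235960/3 + 13907) = √(-194239/3) = I*√582717/3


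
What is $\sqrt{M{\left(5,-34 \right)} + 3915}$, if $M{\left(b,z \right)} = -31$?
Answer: $2 \sqrt{971} \approx 62.322$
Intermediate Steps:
$\sqrt{M{\left(5,-34 \right)} + 3915} = \sqrt{-31 + 3915} = \sqrt{3884} = 2 \sqrt{971}$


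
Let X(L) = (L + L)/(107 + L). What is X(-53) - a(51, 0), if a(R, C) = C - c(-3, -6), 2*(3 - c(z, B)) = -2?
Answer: 55/27 ≈ 2.0370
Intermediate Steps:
X(L) = 2*L/(107 + L) (X(L) = (2*L)/(107 + L) = 2*L/(107 + L))
c(z, B) = 4 (c(z, B) = 3 - ½*(-2) = 3 + 1 = 4)
a(R, C) = -4 + C (a(R, C) = C - 1*4 = C - 4 = -4 + C)
X(-53) - a(51, 0) = 2*(-53)/(107 - 53) - (-4 + 0) = 2*(-53)/54 - 1*(-4) = 2*(-53)*(1/54) + 4 = -53/27 + 4 = 55/27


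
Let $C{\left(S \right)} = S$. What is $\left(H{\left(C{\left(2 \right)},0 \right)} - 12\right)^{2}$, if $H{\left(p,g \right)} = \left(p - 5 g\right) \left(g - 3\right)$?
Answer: $324$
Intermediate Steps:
$H{\left(p,g \right)} = \left(-3 + g\right) \left(p - 5 g\right)$ ($H{\left(p,g \right)} = \left(p - 5 g\right) \left(-3 + g\right) = \left(-3 + g\right) \left(p - 5 g\right)$)
$\left(H{\left(C{\left(2 \right)},0 \right)} - 12\right)^{2} = \left(\left(- 5 \cdot 0^{2} - 6 + 15 \cdot 0 + 0 \cdot 2\right) - 12\right)^{2} = \left(\left(\left(-5\right) 0 - 6 + 0 + 0\right) - 12\right)^{2} = \left(\left(0 - 6 + 0 + 0\right) - 12\right)^{2} = \left(-6 - 12\right)^{2} = \left(-18\right)^{2} = 324$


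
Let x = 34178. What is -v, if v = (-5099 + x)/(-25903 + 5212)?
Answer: 3231/2299 ≈ 1.4054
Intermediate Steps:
v = -3231/2299 (v = (-5099 + 34178)/(-25903 + 5212) = 29079/(-20691) = 29079*(-1/20691) = -3231/2299 ≈ -1.4054)
-v = -1*(-3231/2299) = 3231/2299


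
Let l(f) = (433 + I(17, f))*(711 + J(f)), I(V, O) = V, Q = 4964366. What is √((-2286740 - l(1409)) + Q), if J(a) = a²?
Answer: 3*I*√99002086 ≈ 29850.0*I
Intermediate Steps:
l(f) = 319950 + 450*f² (l(f) = (433 + 17)*(711 + f²) = 450*(711 + f²) = 319950 + 450*f²)
√((-2286740 - l(1409)) + Q) = √((-2286740 - (319950 + 450*1409²)) + 4964366) = √((-2286740 - (319950 + 450*1985281)) + 4964366) = √((-2286740 - (319950 + 893376450)) + 4964366) = √((-2286740 - 1*893696400) + 4964366) = √((-2286740 - 893696400) + 4964366) = √(-895983140 + 4964366) = √(-891018774) = 3*I*√99002086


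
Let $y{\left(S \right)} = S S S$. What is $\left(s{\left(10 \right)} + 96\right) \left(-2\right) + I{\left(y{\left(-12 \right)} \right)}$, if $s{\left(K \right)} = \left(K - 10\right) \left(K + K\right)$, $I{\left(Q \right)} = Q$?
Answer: $-1920$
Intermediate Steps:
$y{\left(S \right)} = S^{3}$ ($y{\left(S \right)} = S^{2} S = S^{3}$)
$s{\left(K \right)} = 2 K \left(-10 + K\right)$ ($s{\left(K \right)} = \left(-10 + K\right) 2 K = 2 K \left(-10 + K\right)$)
$\left(s{\left(10 \right)} + 96\right) \left(-2\right) + I{\left(y{\left(-12 \right)} \right)} = \left(2 \cdot 10 \left(-10 + 10\right) + 96\right) \left(-2\right) + \left(-12\right)^{3} = \left(2 \cdot 10 \cdot 0 + 96\right) \left(-2\right) - 1728 = \left(0 + 96\right) \left(-2\right) - 1728 = 96 \left(-2\right) - 1728 = -192 - 1728 = -1920$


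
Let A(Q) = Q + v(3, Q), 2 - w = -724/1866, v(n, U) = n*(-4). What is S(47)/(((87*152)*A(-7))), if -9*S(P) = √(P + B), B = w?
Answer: √42991707/2109796632 ≈ 3.1078e-6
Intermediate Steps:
v(n, U) = -4*n
w = 2228/933 (w = 2 - (-724)/1866 = 2 - 1*(-362/933) = 2 + 362/933 = 2228/933 ≈ 2.3880)
B = 2228/933 ≈ 2.3880
A(Q) = -12 + Q (A(Q) = Q - 4*3 = Q - 12 = -12 + Q)
S(P) = -√(2228/933 + P)/9 (S(P) = -√(P + 2228/933)/9 = -√(2228/933 + P)/9)
S(47)/(((87*152)*A(-7))) = (-√(2078724 + 870489*47)/8397)/(((87*152)*(-12 - 7))) = (-√(2078724 + 40912983)/8397)/((13224*(-19))) = -√42991707/8397/(-251256) = -√42991707/8397*(-1/251256) = √42991707/2109796632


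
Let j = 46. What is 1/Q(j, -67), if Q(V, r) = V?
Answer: 1/46 ≈ 0.021739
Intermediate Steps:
1/Q(j, -67) = 1/46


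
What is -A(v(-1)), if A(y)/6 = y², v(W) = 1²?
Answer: -6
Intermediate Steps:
v(W) = 1
A(y) = 6*y²
-A(v(-1)) = -6*1² = -6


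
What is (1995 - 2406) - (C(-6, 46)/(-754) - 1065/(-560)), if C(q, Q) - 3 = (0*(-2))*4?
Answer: -17434197/42224 ≈ -412.90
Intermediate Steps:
C(q, Q) = 3 (C(q, Q) = 3 + (0*(-2))*4 = 3 + 0*4 = 3 + 0 = 3)
(1995 - 2406) - (C(-6, 46)/(-754) - 1065/(-560)) = (1995 - 2406) - (3/(-754) - 1065/(-560)) = -411 - (3*(-1/754) - 1065*(-1/560)) = -411 - (-3/754 + 213/112) = -411 - 1*80133/42224 = -411 - 80133/42224 = -17434197/42224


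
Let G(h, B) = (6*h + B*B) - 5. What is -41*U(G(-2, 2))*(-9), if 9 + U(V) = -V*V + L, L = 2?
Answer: -64944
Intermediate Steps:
G(h, B) = -5 + B² + 6*h (G(h, B) = (6*h + B²) - 5 = (B² + 6*h) - 5 = -5 + B² + 6*h)
U(V) = -7 - V² (U(V) = -9 + (-V*V + 2) = -9 + (-V² + 2) = -9 + (2 - V²) = -7 - V²)
-41*U(G(-2, 2))*(-9) = -41*(-7 - (-5 + 2² + 6*(-2))²)*(-9) = -41*(-7 - (-5 + 4 - 12)²)*(-9) = -41*(-7 - 1*(-13)²)*(-9) = -41*(-7 - 1*169)*(-9) = -41*(-7 - 169)*(-9) = -41*(-176)*(-9) = 7216*(-9) = -64944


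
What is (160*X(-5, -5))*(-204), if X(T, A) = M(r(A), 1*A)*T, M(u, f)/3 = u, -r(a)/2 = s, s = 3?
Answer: -2937600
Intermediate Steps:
r(a) = -6 (r(a) = -2*3 = -6)
M(u, f) = 3*u
X(T, A) = -18*T (X(T, A) = (3*(-6))*T = -18*T)
(160*X(-5, -5))*(-204) = (160*(-18*(-5)))*(-204) = (160*90)*(-204) = 14400*(-204) = -2937600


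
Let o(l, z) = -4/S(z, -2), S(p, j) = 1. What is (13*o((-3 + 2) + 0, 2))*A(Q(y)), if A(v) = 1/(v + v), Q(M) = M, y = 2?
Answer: -13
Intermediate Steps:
o(l, z) = -4 (o(l, z) = -4/1 = -4*1 = -4)
A(v) = 1/(2*v)
(13*o((-3 + 2) + 0, 2))*A(Q(y)) = (13*(-4))*((1/2)/2) = -26/2 = -52*1/4 = -13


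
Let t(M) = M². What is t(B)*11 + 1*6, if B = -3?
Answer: 105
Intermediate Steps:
t(B)*11 + 1*6 = (-3)²*11 + 1*6 = 9*11 + 6 = 99 + 6 = 105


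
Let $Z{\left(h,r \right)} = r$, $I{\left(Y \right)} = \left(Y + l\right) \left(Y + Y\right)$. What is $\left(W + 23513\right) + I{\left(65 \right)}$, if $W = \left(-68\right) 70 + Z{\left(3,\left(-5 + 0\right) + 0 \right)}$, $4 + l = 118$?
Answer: $42018$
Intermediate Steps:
$l = 114$ ($l = -4 + 118 = 114$)
$I{\left(Y \right)} = 2 Y \left(114 + Y\right)$ ($I{\left(Y \right)} = \left(Y + 114\right) \left(Y + Y\right) = \left(114 + Y\right) 2 Y = 2 Y \left(114 + Y\right)$)
$W = -4765$ ($W = \left(-68\right) 70 + \left(\left(-5 + 0\right) + 0\right) = -4760 + \left(-5 + 0\right) = -4760 - 5 = -4765$)
$\left(W + 23513\right) + I{\left(65 \right)} = \left(-4765 + 23513\right) + 2 \cdot 65 \left(114 + 65\right) = 18748 + 2 \cdot 65 \cdot 179 = 18748 + 23270 = 42018$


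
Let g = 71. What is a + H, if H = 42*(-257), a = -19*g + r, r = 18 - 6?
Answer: -12131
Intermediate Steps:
r = 12
a = -1337 (a = -19*71 + 12 = -1349 + 12 = -1337)
H = -10794
a + H = -1337 - 10794 = -12131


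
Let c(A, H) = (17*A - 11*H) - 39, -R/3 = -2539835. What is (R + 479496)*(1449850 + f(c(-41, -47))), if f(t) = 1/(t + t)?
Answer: 1714381140878433/146 ≈ 1.1742e+13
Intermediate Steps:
R = 7619505 (R = -3*(-2539835) = 7619505)
c(A, H) = -39 - 11*H + 17*A (c(A, H) = (-11*H + 17*A) - 39 = -39 - 11*H + 17*A)
f(t) = 1/(2*t)
(R + 479496)*(1449850 + f(c(-41, -47))) = (7619505 + 479496)*(1449850 + 1/(2*(-39 - 11*(-47) + 17*(-41)))) = 8099001*(1449850 + 1/(2*(-39 + 517 - 697))) = 8099001*(1449850 + (½)/(-219)) = 8099001*(1449850 + (½)*(-1/219)) = 8099001*(1449850 - 1/438) = 8099001*(635034299/438) = 1714381140878433/146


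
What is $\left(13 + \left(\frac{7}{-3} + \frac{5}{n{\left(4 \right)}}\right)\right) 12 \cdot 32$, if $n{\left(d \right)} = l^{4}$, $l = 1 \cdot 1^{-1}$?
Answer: $6016$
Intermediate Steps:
$l = 1$ ($l = 1 \cdot 1 = 1$)
$n{\left(d \right)} = 1$ ($n{\left(d \right)} = 1^{4} = 1$)
$\left(13 + \left(\frac{7}{-3} + \frac{5}{n{\left(4 \right)}}\right)\right) 12 \cdot 32 = \left(13 + \left(\frac{7}{-3} + \frac{5}{1}\right)\right) 12 \cdot 32 = \left(13 + \left(7 \left(- \frac{1}{3}\right) + 5 \cdot 1\right)\right) 12 \cdot 32 = \left(13 + \left(- \frac{7}{3} + 5\right)\right) 12 \cdot 32 = \left(13 + \frac{8}{3}\right) 12 \cdot 32 = \frac{47}{3} \cdot 12 \cdot 32 = 188 \cdot 32 = 6016$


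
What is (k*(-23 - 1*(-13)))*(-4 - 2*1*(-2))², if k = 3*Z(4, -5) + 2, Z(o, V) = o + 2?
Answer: 0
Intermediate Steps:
Z(o, V) = 2 + o
k = 20 (k = 3*(2 + 4) + 2 = 3*6 + 2 = 18 + 2 = 20)
(k*(-23 - 1*(-13)))*(-4 - 2*1*(-2))² = (20*(-23 - 1*(-13)))*(-4 - 2*1*(-2))² = (20*(-23 + 13))*(-4 - 2*(-2))² = (20*(-10))*(-4 + 4)² = -200*0² = -200*0 = 0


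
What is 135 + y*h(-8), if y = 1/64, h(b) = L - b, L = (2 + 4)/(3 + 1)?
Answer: 17299/128 ≈ 135.15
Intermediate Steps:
L = 3/2 (L = 6/4 = 6*(1/4) = 3/2 ≈ 1.5000)
h(b) = 3/2 - b
y = 1/64 ≈ 0.015625
135 + y*h(-8) = 135 + (3/2 - 1*(-8))/64 = 135 + (3/2 + 8)/64 = 135 + (1/64)*(19/2) = 135 + 19/128 = 17299/128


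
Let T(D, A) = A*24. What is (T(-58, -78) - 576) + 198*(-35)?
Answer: -9378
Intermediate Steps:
T(D, A) = 24*A
(T(-58, -78) - 576) + 198*(-35) = (24*(-78) - 576) + 198*(-35) = (-1872 - 576) - 6930 = -2448 - 6930 = -9378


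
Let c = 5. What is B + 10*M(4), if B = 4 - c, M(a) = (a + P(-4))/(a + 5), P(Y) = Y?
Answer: -1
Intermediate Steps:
M(a) = (-4 + a)/(5 + a) (M(a) = (a - 4)/(a + 5) = (-4 + a)/(5 + a))
B = -1 (B = 4 - 1*5 = 4 - 5 = -1)
B + 10*M(4) = -1 + 10*((-4 + 4)/(5 + 4)) = -1 + 10*(0/9) = -1 + 10*((1/9)*0) = -1 + 10*0 = -1 + 0 = -1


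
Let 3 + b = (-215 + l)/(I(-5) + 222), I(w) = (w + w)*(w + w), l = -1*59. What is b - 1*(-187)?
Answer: 29487/161 ≈ 183.15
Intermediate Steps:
l = -59
I(w) = 4*w**2 (I(w) = (2*w)*(2*w) = 4*w**2)
b = -620/161 (b = -3 + (-215 - 59)/(4*(-5)**2 + 222) = -3 - 274/(4*25 + 222) = -3 - 274/(100 + 222) = -3 - 274/322 = -3 - 274*1/322 = -3 - 137/161 = -620/161 ≈ -3.8509)
b - 1*(-187) = -620/161 - 1*(-187) = -620/161 + 187 = 29487/161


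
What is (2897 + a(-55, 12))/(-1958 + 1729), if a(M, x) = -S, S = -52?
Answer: -2949/229 ≈ -12.878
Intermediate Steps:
a(M, x) = 52 (a(M, x) = -1*(-52) = 52)
(2897 + a(-55, 12))/(-1958 + 1729) = (2897 + 52)/(-1958 + 1729) = 2949/(-229) = 2949*(-1/229) = -2949/229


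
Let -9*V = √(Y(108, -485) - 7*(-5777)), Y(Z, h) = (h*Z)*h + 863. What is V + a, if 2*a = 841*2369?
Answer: 1992329/2 - 7*√519298/9 ≈ 9.9560e+5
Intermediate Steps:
a = 1992329/2 (a = (841*2369)/2 = (½)*1992329 = 1992329/2 ≈ 9.9616e+5)
Y(Z, h) = 863 + Z*h² (Y(Z, h) = (Z*h)*h + 863 = Z*h² + 863 = 863 + Z*h²)
V = -7*√519298/9 (V = -√((863 + 108*(-485)²) - 7*(-5777))/9 = -√((863 + 108*235225) + 40439)/9 = -√((863 + 25404300) + 40439)/9 = -√(25405163 + 40439)/9 = -7*√519298/9 ≈ -560.48)
V + a = -7*√519298/9 + 1992329/2 = 1992329/2 - 7*√519298/9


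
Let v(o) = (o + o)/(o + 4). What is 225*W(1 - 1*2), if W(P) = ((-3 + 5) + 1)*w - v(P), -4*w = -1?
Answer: 1275/4 ≈ 318.75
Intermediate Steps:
w = ¼ (w = -¼*(-1) = ¼ ≈ 0.25000)
v(o) = 2*o/(4 + o) (v(o) = (2*o)/(4 + o) = 2*o/(4 + o))
W(P) = ¾ - 2*P/(4 + P) (W(P) = ((-3 + 5) + 1)*(¼) - 2*P/(4 + P) = (2 + 1)*(¼) - 2*P/(4 + P) = 3*(¼) - 2*P/(4 + P) = ¾ - 2*P/(4 + P))
225*W(1 - 1*2) = 225*((12 - 5*(1 - 1*2))/(4*(4 + (1 - 1*2)))) = 225*((12 - 5*(1 - 2))/(4*(4 + (1 - 2)))) = 225*((12 - 5*(-1))/(4*(4 - 1))) = 225*((¼)*(12 + 5)/3) = 225*((¼)*(⅓)*17) = 225*(17/12) = 1275/4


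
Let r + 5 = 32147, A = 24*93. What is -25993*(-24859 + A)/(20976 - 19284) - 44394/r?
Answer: 3150672805019/9064044 ≈ 3.4760e+5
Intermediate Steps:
A = 2232
r = 32142 (r = -5 + 32147 = 32142)
-25993*(-24859 + A)/(20976 - 19284) - 44394/r = -25993*(-24859 + 2232)/(20976 - 19284) - 44394/32142 = -25993/(1692/(-22627)) - 44394*1/32142 = -25993/(1692*(-1/22627)) - 7399/5357 = -25993/(-1692/22627) - 7399/5357 = -25993*(-22627/1692) - 7399/5357 = 588143611/1692 - 7399/5357 = 3150672805019/9064044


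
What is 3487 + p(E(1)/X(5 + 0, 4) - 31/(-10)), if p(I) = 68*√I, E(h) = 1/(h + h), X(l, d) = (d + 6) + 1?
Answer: 3487 + 68*√9515/55 ≈ 3607.6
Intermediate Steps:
X(l, d) = 7 + d (X(l, d) = (6 + d) + 1 = 7 + d)
E(h) = 1/(2*h)
3487 + p(E(1)/X(5 + 0, 4) - 31/(-10)) = 3487 + 68*√(((½)/1)/(7 + 4) - 31/(-10)) = 3487 + 68*√(((½)*1)/11 - 31*(-⅒)) = 3487 + 68*√((½)*(1/11) + 31/10) = 3487 + 68*√(1/22 + 31/10) = 3487 + 68*√(173/55) = 3487 + 68*(√9515/55) = 3487 + 68*√9515/55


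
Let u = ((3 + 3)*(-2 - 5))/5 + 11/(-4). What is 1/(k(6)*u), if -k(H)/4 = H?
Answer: 5/1338 ≈ 0.0037369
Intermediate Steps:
k(H) = -4*H
u = -223/20 (u = (6*(-7))*(⅕) + 11*(-¼) = -42*⅕ - 11/4 = -42/5 - 11/4 = -223/20 ≈ -11.150)
1/(k(6)*u) = 1/(-4*6*(-223/20)) = 1/(-24*(-223/20)) = 1/(1338/5) = 5/1338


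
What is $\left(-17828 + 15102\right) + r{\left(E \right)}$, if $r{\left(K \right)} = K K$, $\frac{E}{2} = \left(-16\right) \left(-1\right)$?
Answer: $-1702$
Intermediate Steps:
$E = 32$ ($E = 2 \left(\left(-16\right) \left(-1\right)\right) = 2 \cdot 16 = 32$)
$r{\left(K \right)} = K^{2}$
$\left(-17828 + 15102\right) + r{\left(E \right)} = \left(-17828 + 15102\right) + 32^{2} = -2726 + 1024 = -1702$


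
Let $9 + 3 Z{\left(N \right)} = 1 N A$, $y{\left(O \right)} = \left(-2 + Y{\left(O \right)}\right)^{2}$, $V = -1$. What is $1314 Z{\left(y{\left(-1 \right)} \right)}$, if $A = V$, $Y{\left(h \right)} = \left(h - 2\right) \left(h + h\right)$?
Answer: $-10950$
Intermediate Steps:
$Y{\left(h \right)} = 2 h \left(-2 + h\right)$ ($Y{\left(h \right)} = \left(-2 + h\right) 2 h = 2 h \left(-2 + h\right)$)
$A = -1$
$y{\left(O \right)} = \left(-2 + 2 O \left(-2 + O\right)\right)^{2}$
$Z{\left(N \right)} = -3 - \frac{N}{3}$ ($Z{\left(N \right)} = -3 + \frac{1 N \left(-1\right)}{3} = -3 + \frac{N \left(-1\right)}{3} = -3 + \frac{\left(-1\right) N}{3} = -3 - \frac{N}{3}$)
$1314 Z{\left(y{\left(-1 \right)} \right)} = 1314 \left(-3 - \frac{4 \left(-1 - \left(-2 - 1\right)\right)^{2}}{3}\right) = 1314 \left(-3 - \frac{4 \left(-1 - -3\right)^{2}}{3}\right) = 1314 \left(-3 - \frac{4 \left(-1 + 3\right)^{2}}{3}\right) = 1314 \left(-3 - \frac{4 \cdot 2^{2}}{3}\right) = 1314 \left(-3 - \frac{4 \cdot 4}{3}\right) = 1314 \left(-3 - \frac{16}{3}\right) = 1314 \left(- \frac{25}{3}\right) = -10950$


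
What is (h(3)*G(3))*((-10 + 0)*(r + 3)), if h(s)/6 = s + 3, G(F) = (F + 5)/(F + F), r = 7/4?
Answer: -2280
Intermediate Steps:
r = 7/4 (r = 7*(1/4) = 7/4 ≈ 1.7500)
G(F) = (5 + F)/(2*F) (G(F) = (5 + F)/((2*F)) = (5 + F)*(1/(2*F)) = (5 + F)/(2*F))
h(s) = 18 + 6*s (h(s) = 6*(s + 3) = 6*(3 + s) = 18 + 6*s)
(h(3)*G(3))*((-10 + 0)*(r + 3)) = ((18 + 6*3)*((1/2)*(5 + 3)/3))*((-10 + 0)*(7/4 + 3)) = ((18 + 18)*((1/2)*(1/3)*8))*(-10*19/4) = (36*(4/3))*(-95/2) = 48*(-95/2) = -2280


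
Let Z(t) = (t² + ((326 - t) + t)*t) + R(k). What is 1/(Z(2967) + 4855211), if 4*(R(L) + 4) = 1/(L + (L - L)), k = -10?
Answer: 40/585021519 ≈ 6.8374e-8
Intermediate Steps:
R(L) = -4 + 1/(4*L) (R(L) = -4 + 1/(4*(L + (L - L))) = -4 + 1/(4*(L + 0)) = -4 + 1/(4*L))
Z(t) = -161/40 + t² + 326*t (Z(t) = (t² + ((326 - t) + t)*t) + (-4 + (¼)/(-10)) = (t² + 326*t) + (-4 + (¼)*(-⅒)) = (t² + 326*t) + (-4 - 1/40) = (t² + 326*t) - 161/40 = -161/40 + t² + 326*t)
1/(Z(2967) + 4855211) = 1/((-161/40 + 2967² + 326*2967) + 4855211) = 1/((-161/40 + 8803089 + 967242) + 4855211) = 1/(390813079/40 + 4855211) = 1/(585021519/40) = 40/585021519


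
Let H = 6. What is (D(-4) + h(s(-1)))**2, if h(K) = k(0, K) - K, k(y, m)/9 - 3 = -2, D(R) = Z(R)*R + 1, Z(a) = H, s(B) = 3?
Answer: 289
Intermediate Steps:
Z(a) = 6
D(R) = 1 + 6*R (D(R) = 6*R + 1 = 1 + 6*R)
k(y, m) = 9 (k(y, m) = 27 + 9*(-2) = 27 - 18 = 9)
h(K) = 9 - K
(D(-4) + h(s(-1)))**2 = ((1 + 6*(-4)) + (9 - 1*3))**2 = ((1 - 24) + (9 - 3))**2 = (-23 + 6)**2 = (-17)**2 = 289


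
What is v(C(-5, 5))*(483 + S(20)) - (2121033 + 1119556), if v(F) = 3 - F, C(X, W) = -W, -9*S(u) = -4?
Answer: -29130493/9 ≈ -3.2367e+6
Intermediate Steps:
S(u) = 4/9 (S(u) = -1/9*(-4) = 4/9)
v(C(-5, 5))*(483 + S(20)) - (2121033 + 1119556) = (3 - (-1)*5)*(483 + 4/9) - (2121033 + 1119556) = (3 - 1*(-5))*(4351/9) - 1*3240589 = (3 + 5)*(4351/9) - 3240589 = 8*(4351/9) - 3240589 = 34808/9 - 3240589 = -29130493/9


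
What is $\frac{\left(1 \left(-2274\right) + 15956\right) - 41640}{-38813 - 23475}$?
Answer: $\frac{13979}{31144} \approx 0.44885$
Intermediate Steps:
$\frac{\left(1 \left(-2274\right) + 15956\right) - 41640}{-38813 - 23475} = \frac{\left(-2274 + 15956\right) - 41640}{-62288} = \left(13682 - 41640\right) \left(- \frac{1}{62288}\right) = \left(-27958\right) \left(- \frac{1}{62288}\right) = \frac{13979}{31144}$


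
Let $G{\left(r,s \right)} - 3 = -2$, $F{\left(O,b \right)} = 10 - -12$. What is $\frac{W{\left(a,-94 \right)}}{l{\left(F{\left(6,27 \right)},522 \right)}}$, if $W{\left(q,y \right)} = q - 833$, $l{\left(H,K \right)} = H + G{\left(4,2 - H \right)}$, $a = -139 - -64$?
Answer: $- \frac{908}{23} \approx -39.478$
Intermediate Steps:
$F{\left(O,b \right)} = 22$ ($F{\left(O,b \right)} = 10 + 12 = 22$)
$G{\left(r,s \right)} = 1$ ($G{\left(r,s \right)} = 3 - 2 = 1$)
$a = -75$ ($a = -139 + 64 = -75$)
$l{\left(H,K \right)} = 1 + H$ ($l{\left(H,K \right)} = H + 1 = 1 + H$)
$W{\left(q,y \right)} = -833 + q$
$\frac{W{\left(a,-94 \right)}}{l{\left(F{\left(6,27 \right)},522 \right)}} = \frac{-833 - 75}{1 + 22} = - \frac{908}{23}$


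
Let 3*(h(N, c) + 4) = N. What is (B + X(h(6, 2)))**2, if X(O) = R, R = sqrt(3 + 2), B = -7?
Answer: (7 - sqrt(5))**2 ≈ 22.695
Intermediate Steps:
h(N, c) = -4 + N/3
R = sqrt(5) ≈ 2.2361
X(O) = sqrt(5)
(B + X(h(6, 2)))**2 = (-7 + sqrt(5))**2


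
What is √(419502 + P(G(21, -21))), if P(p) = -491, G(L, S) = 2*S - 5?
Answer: √419011 ≈ 647.31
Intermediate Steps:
G(L, S) = -5 + 2*S
√(419502 + P(G(21, -21))) = √(419502 - 491) = √419011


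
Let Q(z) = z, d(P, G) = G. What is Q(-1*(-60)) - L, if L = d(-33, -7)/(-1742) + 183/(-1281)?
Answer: 733333/12194 ≈ 60.139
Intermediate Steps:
L = -1693/12194 (L = -7/(-1742) + 183/(-1281) = -7*(-1/1742) + 183*(-1/1281) = 7/1742 - ⅐ = -1693/12194 ≈ -0.13884)
Q(-1*(-60)) - L = -1*(-60) - 1*(-1693/12194) = 60 + 1693/12194 = 733333/12194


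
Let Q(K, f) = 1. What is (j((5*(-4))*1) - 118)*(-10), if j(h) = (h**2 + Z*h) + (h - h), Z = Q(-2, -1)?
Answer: -2620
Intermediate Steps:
Z = 1
j(h) = h + h**2 (j(h) = (h**2 + 1*h) + (h - h) = (h**2 + h) + 0 = (h + h**2) + 0 = h + h**2)
(j((5*(-4))*1) - 118)*(-10) = (((5*(-4))*1)*(1 + (5*(-4))*1) - 118)*(-10) = ((-20*1)*(1 - 20*1) - 118)*(-10) = (-20*(1 - 20) - 118)*(-10) = (-20*(-19) - 118)*(-10) = (380 - 118)*(-10) = 262*(-10) = -2620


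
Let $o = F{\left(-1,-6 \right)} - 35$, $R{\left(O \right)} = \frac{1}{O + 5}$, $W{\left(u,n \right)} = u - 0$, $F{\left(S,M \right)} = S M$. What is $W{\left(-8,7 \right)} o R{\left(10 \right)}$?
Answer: $\frac{232}{15} \approx 15.467$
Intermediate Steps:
$F{\left(S,M \right)} = M S$
$W{\left(u,n \right)} = u$ ($W{\left(u,n \right)} = u + 0 = u$)
$R{\left(O \right)} = \frac{1}{5 + O}$
$o = -29$ ($o = \left(-6\right) \left(-1\right) - 35 = 6 - 35 = -29$)
$W{\left(-8,7 \right)} o R{\left(10 \right)} = \frac{\left(-8\right) \left(-29\right)}{5 + 10} = \frac{232}{15}$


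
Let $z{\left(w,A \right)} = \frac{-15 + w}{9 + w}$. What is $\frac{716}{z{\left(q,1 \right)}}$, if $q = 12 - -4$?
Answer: $17900$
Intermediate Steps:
$q = 16$ ($q = 12 + 4 = 16$)
$z{\left(w,A \right)} = \frac{-15 + w}{9 + w}$
$\frac{716}{z{\left(q,1 \right)}} = \frac{716}{\frac{1}{9 + 16} \left(-15 + 16\right)} = \frac{716}{\frac{1}{25} \cdot 1} = 716 \frac{1}{\frac{1}{25}} = 716 \cdot 25 = 17900$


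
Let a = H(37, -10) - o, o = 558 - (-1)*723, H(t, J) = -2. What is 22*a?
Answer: -28226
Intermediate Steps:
o = 1281 (o = 558 - 1*(-723) = 558 + 723 = 1281)
a = -1283 (a = -2 - 1*1281 = -2 - 1281 = -1283)
22*a = 22*(-1283) = -28226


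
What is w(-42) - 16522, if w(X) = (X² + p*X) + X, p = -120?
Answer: -9760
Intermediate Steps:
w(X) = X² - 119*X (w(X) = (X² - 120*X) + X = X² - 119*X)
w(-42) - 16522 = -42*(-119 - 42) - 16522 = -42*(-161) - 16522 = 6762 - 16522 = -9760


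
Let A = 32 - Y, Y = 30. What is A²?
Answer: 4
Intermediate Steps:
A = 2 (A = 32 - 1*30 = 32 - 30 = 2)
A² = 2² = 4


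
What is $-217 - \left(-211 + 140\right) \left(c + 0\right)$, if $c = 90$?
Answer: $6173$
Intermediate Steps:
$-217 - \left(-211 + 140\right) \left(c + 0\right) = -217 - \left(-211 + 140\right) \left(90 + 0\right) = -217 - \left(-71\right) 90 = -217 - -6390 = -217 + 6390 = 6173$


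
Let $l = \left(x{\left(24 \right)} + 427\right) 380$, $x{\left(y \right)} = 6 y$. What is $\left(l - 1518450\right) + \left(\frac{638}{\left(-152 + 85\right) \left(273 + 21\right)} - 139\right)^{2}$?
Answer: $- \frac{124371170768570}{97002801} \approx -1.2821 \cdot 10^{6}$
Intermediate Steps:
$l = 216980$ ($l = \left(6 \cdot 24 + 427\right) 380 = \left(144 + 427\right) 380 = 571 \cdot 380 = 216980$)
$\left(l - 1518450\right) + \left(\frac{638}{\left(-152 + 85\right) \left(273 + 21\right)} - 139\right)^{2} = \left(216980 - 1518450\right) + \left(\frac{638}{\left(-152 + 85\right) \left(273 + 21\right)} - 139\right)^{2} = -1301470 + \left(\frac{638}{\left(-67\right) 294} - 139\right)^{2} = -1301470 + \left(\frac{638}{-19698} - 139\right)^{2} = -1301470 + \left(638 \left(- \frac{1}{19698}\right) - 139\right)^{2} = -1301470 + \left(- \frac{319}{9849} - 139\right)^{2} = -1301470 + \left(- \frac{1369330}{9849}\right)^{2} = -1301470 + \frac{1875064648900}{97002801} = - \frac{124371170768570}{97002801}$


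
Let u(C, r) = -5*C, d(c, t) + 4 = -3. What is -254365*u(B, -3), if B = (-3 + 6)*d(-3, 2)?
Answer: -26708325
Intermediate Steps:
d(c, t) = -7 (d(c, t) = -4 - 3 = -7)
B = -21 (B = (-3 + 6)*(-7) = 3*(-7) = -21)
-254365*u(B, -3) = -(-1271825)*(-21) = -254365*105 = -26708325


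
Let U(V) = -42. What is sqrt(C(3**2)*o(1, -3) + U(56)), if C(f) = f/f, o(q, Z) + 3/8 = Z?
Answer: 11*I*sqrt(6)/4 ≈ 6.7361*I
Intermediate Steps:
o(q, Z) = -3/8 + Z
C(f) = 1
sqrt(C(3**2)*o(1, -3) + U(56)) = sqrt(1*(-3/8 - 3) - 42) = sqrt(1*(-27/8) - 42) = sqrt(-27/8 - 42) = sqrt(-363/8) = 11*I*sqrt(6)/4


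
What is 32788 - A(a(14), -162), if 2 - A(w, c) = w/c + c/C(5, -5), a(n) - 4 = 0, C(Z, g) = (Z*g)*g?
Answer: 331944878/10125 ≈ 32785.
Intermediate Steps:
C(Z, g) = Z*g**2
a(n) = 4 (a(n) = 4 + 0 = 4)
A(w, c) = 2 - c/125 - w/c (A(w, c) = 2 - (w/c + c/((5*(-5)**2))) = 2 - (w/c + c/((5*25))) = 2 - (w/c + c/125) = 2 - (c/125 + w/c) = 2 + (-c/125 - w/c) = 2 - c/125 - w/c)
32788 - A(a(14), -162) = 32788 - (2 - 1/125*(-162) - 1*4/(-162)) = 32788 - (2 + 162/125 - 1*4*(-1/162)) = 32788 - (2 + 162/125 + 2/81) = 32788 - 1*33622/10125 = 32788 - 33622/10125 = 331944878/10125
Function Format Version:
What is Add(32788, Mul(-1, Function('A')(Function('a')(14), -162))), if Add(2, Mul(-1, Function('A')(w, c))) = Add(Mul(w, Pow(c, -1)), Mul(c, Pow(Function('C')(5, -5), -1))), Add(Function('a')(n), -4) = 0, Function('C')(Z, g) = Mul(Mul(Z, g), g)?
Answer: Rational(331944878, 10125) ≈ 32785.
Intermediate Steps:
Function('C')(Z, g) = Mul(Z, Pow(g, 2))
Function('a')(n) = 4 (Function('a')(n) = Add(4, 0) = 4)
Function('A')(w, c) = Add(2, Mul(Rational(-1, 125), c), Mul(-1, w, Pow(c, -1))) (Function('A')(w, c) = Add(2, Mul(-1, Add(Mul(w, Pow(c, -1)), Mul(c, Pow(Mul(5, Pow(-5, 2)), -1))))) = Add(2, Mul(-1, Add(Mul(w, Pow(c, -1)), Mul(c, Pow(Mul(5, 25), -1))))) = Add(2, Mul(-1, Add(Mul(w, Pow(c, -1)), Mul(c, Pow(125, -1))))) = Add(2, Mul(-1, Add(Mul(w, Pow(c, -1)), Mul(c, Rational(1, 125))))) = Add(2, Mul(-1, Add(Mul(w, Pow(c, -1)), Mul(Rational(1, 125), c)))) = Add(2, Mul(-1, Add(Mul(Rational(1, 125), c), Mul(w, Pow(c, -1))))) = Add(2, Add(Mul(Rational(-1, 125), c), Mul(-1, w, Pow(c, -1)))) = Add(2, Mul(Rational(-1, 125), c), Mul(-1, w, Pow(c, -1))))
Add(32788, Mul(-1, Function('A')(Function('a')(14), -162))) = Add(32788, Mul(-1, Add(2, Mul(Rational(-1, 125), -162), Mul(-1, 4, Pow(-162, -1))))) = Add(32788, Mul(-1, Add(2, Rational(162, 125), Mul(-1, 4, Rational(-1, 162))))) = Add(32788, Mul(-1, Add(2, Rational(162, 125), Rational(2, 81)))) = Add(32788, Mul(-1, Rational(33622, 10125))) = Add(32788, Rational(-33622, 10125)) = Rational(331944878, 10125)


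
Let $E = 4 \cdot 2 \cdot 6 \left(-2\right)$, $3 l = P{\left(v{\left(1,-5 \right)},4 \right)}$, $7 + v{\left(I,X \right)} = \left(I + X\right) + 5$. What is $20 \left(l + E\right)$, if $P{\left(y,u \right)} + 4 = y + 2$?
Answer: $- \frac{5920}{3} \approx -1973.3$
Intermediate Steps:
$v{\left(I,X \right)} = -2 + I + X$ ($v{\left(I,X \right)} = -7 + \left(\left(I + X\right) + 5\right) = -7 + \left(5 + I + X\right) = -2 + I + X$)
$P{\left(y,u \right)} = -2 + y$ ($P{\left(y,u \right)} = -4 + \left(y + 2\right) = -4 + \left(2 + y\right) = -2 + y$)
$l = - \frac{8}{3}$ ($l = \frac{-2 - 6}{3} = \frac{1}{3} \left(-8\right) = - \frac{8}{3} \approx -2.6667$)
$E = -96$ ($E = 8 \cdot 6 \left(-2\right) = 48 \left(-2\right) = -96$)
$20 \left(l + E\right) = 20 \left(- \frac{8}{3} - 96\right) = 20 \left(- \frac{296}{3}\right) = - \frac{5920}{3}$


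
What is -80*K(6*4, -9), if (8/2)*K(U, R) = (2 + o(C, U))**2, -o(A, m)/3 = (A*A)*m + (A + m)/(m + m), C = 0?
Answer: -5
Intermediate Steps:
o(A, m) = -3*m*A**2 - 3*(A + m)/(2*m) (o(A, m) = -3*((A*A)*m + (A + m)/(m + m)) = -3*(A**2*m + (A + m)/((2*m))) = -3*(m*A**2 + (A + m)*(1/(2*m))) = -3*(m*A**2 + (A + m)/(2*m)) = -3*m*A**2 - 3*(A + m)/(2*m))
K(U, R) = 1/16 (K(U, R) = (2 + (-3/2 - 3*U*0**2 - 3/2*0/U))**2/4 = (2 + (-3/2 - 3*U*0 + 0))**2/4 = (2 + (-3/2 + 0 + 0))**2/4 = (2 - 3/2)**2/4 = (1/2)**2/4 = (1/4)*(1/4) = 1/16)
-80*K(6*4, -9) = -80*1/16 = -5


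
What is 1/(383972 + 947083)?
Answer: 1/1331055 ≈ 7.5128e-7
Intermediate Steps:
1/(383972 + 947083) = 1/1331055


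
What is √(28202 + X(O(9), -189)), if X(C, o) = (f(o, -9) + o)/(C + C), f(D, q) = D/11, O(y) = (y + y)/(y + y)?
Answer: 4*√212498/11 ≈ 167.63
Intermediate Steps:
O(y) = 1 (O(y) = (2*y)/((2*y)) = (2*y)*(1/(2*y)) = 1)
f(D, q) = D/11 (f(D, q) = D*(1/11) = D/11)
X(C, o) = 6*o/(11*C) (X(C, o) = (o/11 + o)/(C + C) = (12*o/11)/((2*C)) = (12*o/11)*(1/(2*C)) = 6*o/(11*C))
√(28202 + X(O(9), -189)) = √(28202 + (6/11)*(-189)/1) = √(28202 + (6/11)*(-189)*1) = √(28202 - 1134/11) = √(309088/11) = 4*√212498/11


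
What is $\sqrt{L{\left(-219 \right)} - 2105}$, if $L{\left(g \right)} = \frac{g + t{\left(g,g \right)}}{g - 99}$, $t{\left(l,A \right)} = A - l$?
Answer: $\frac{i \sqrt{23644042}}{106} \approx 45.873 i$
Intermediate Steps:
$L{\left(g \right)} = \frac{g}{-99 + g}$ ($L{\left(g \right)} = \frac{g + \left(g - g\right)}{g - 99} = \frac{g + 0}{-99 + g} = \frac{g}{-99 + g}$)
$\sqrt{L{\left(-219 \right)} - 2105} = \sqrt{- \frac{219}{-99 - 219} - 2105} = \sqrt{- \frac{219}{-318} - 2105} = \sqrt{\left(-219\right) \left(- \frac{1}{318}\right) - 2105} = \sqrt{\frac{73}{106} - 2105} = \sqrt{- \frac{223057}{106}} = \frac{i \sqrt{23644042}}{106}$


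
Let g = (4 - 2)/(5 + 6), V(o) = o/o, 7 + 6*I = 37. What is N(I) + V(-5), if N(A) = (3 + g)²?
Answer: 1346/121 ≈ 11.124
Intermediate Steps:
I = 5 (I = -7/6 + (⅙)*37 = -7/6 + 37/6 = 5)
V(o) = 1
g = 2/11 ≈ 0.18182
N(A) = 1225/121 (N(A) = (3 + 2/11)² = (35/11)² = 1225/121)
N(I) + V(-5) = 1225/121 + 1 = 1346/121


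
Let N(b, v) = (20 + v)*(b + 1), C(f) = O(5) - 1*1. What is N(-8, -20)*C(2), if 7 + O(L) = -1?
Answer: 0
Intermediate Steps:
O(L) = -8 (O(L) = -7 - 1 = -8)
C(f) = -9 (C(f) = -8 - 1*1 = -8 - 1 = -9)
N(b, v) = (1 + b)*(20 + v) (N(b, v) = (20 + v)*(1 + b) = (1 + b)*(20 + v))
N(-8, -20)*C(2) = (20 - 20 + 20*(-8) - 8*(-20))*(-9) = (20 - 20 - 160 + 160)*(-9) = 0*(-9) = 0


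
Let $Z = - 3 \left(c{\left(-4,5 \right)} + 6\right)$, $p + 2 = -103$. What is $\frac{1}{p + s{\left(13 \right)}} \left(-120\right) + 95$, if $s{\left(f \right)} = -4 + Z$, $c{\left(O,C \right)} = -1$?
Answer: $\frac{2975}{31} \approx 95.968$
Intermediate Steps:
$p = -105$ ($p = -2 - 103 = -105$)
$Z = -15$ ($Z = - 3 \left(-1 + 6\right) = \left(-3\right) 5 = -15$)
$s{\left(f \right)} = -19$ ($s{\left(f \right)} = -4 - 15 = -19$)
$\frac{1}{p + s{\left(13 \right)}} \left(-120\right) + 95 = \frac{1}{-105 - 19} \left(-120\right) + 95 = \frac{1}{-124} \left(-120\right) + 95 = \left(- \frac{1}{124}\right) \left(-120\right) + 95 = \frac{30}{31} + 95 = \frac{2975}{31}$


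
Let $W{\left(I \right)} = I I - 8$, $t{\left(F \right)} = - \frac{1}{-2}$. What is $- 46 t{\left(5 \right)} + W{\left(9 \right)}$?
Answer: $50$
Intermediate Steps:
$t{\left(F \right)} = \frac{1}{2}$ ($t{\left(F \right)} = \left(-1\right) \left(- \frac{1}{2}\right) = \frac{1}{2}$)
$W{\left(I \right)} = -8 + I^{2}$ ($W{\left(I \right)} = I^{2} - 8 = -8 + I^{2}$)
$- 46 t{\left(5 \right)} + W{\left(9 \right)} = \left(-46\right) \frac{1}{2} - \left(8 - 9^{2}\right) = -23 + \left(-8 + 81\right) = -23 + 73 = 50$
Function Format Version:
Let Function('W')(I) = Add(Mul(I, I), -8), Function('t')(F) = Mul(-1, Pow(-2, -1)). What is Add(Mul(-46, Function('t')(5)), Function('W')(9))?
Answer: 50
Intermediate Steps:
Function('t')(F) = Rational(1, 2) (Function('t')(F) = Mul(-1, Rational(-1, 2)) = Rational(1, 2))
Function('W')(I) = Add(-8, Pow(I, 2)) (Function('W')(I) = Add(Pow(I, 2), -8) = Add(-8, Pow(I, 2)))
Add(Mul(-46, Function('t')(5)), Function('W')(9)) = Add(Mul(-46, Rational(1, 2)), Add(-8, Pow(9, 2))) = Add(-23, Add(-8, 81)) = Add(-23, 73) = 50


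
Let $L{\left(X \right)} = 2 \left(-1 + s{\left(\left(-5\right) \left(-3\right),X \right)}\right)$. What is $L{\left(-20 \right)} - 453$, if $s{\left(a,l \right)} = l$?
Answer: $-495$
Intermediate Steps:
$L{\left(X \right)} = -2 + 2 X$ ($L{\left(X \right)} = 2 \left(-1 + X\right) = -2 + 2 X$)
$L{\left(-20 \right)} - 453 = \left(-2 + 2 \left(-20\right)\right) - 453 = \left(-2 - 40\right) - 453 = -42 - 453 = -495$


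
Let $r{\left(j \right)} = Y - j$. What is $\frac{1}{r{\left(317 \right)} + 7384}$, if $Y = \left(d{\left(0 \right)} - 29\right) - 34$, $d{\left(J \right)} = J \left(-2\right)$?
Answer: $\frac{1}{7004} \approx 0.00014278$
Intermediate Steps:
$d{\left(J \right)} = - 2 J$
$Y = -63$ ($Y = \left(\left(-2\right) 0 - 29\right) - 34 = \left(0 - 29\right) - 34 = -29 - 34 = -63$)
$r{\left(j \right)} = -63 - j$
$\frac{1}{r{\left(317 \right)} + 7384} = \frac{1}{\left(-63 - 317\right) + 7384} = \frac{1}{-380 + 7384} = \frac{1}{7004}$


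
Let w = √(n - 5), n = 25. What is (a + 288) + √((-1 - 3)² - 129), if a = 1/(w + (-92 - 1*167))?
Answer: 19313309/67061 - 2*√5/67061 + I*√113 ≈ 288.0 + 10.63*I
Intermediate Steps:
w = 2*√5 (w = √(25 - 5) = √20 = 2*√5 ≈ 4.4721)
a = 1/(-259 + 2*√5) (a = 1/(2*√5 + (-92 - 1*167)) = 1/(2*√5 + (-92 - 167)) = 1/(2*√5 - 259) = 1/(-259 + 2*√5) ≈ -0.0039288)
(a + 288) + √((-1 - 3)² - 129) = ((-259/67061 - 2*√5/67061) + 288) + √((-1 - 3)² - 129) = (19313309/67061 - 2*√5/67061) + √((-4)² - 129) = (19313309/67061 - 2*√5/67061) + √(16 - 129) = (19313309/67061 - 2*√5/67061) + √(-113) = (19313309/67061 - 2*√5/67061) + I*√113 = 19313309/67061 - 2*√5/67061 + I*√113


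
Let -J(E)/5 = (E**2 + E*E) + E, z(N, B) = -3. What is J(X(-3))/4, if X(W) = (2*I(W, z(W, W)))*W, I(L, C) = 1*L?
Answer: -1665/2 ≈ -832.50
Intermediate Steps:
I(L, C) = L
X(W) = 2*W**2 (X(W) = (2*W)*W = 2*W**2)
J(E) = -10*E**2 - 5*E (J(E) = -5*((E**2 + E*E) + E) = -5*((E**2 + E**2) + E) = -5*(2*E**2 + E) = -5*(E + 2*E**2) = -10*E**2 - 5*E)
J(X(-3))/4 = -5*2*(-3)**2*(1 + 2*(2*(-3)**2))/4 = -5*2*9*(1 + 2*(2*9))*(1/4) = -5*18*(1 + 2*18)*(1/4) = -5*18*(1 + 36)*(1/4) = -5*18*37*(1/4) = -3330*1/4 = -1665/2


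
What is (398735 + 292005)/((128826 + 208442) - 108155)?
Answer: 690740/229113 ≈ 3.0148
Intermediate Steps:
(398735 + 292005)/((128826 + 208442) - 108155) = 690740/(337268 - 108155) = 690740/229113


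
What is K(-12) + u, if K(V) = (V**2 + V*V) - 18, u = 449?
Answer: 719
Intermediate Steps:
K(V) = -18 + 2*V**2 (K(V) = (V**2 + V**2) - 18 = 2*V**2 - 18 = -18 + 2*V**2)
K(-12) + u = (-18 + 2*(-12)**2) + 449 = (-18 + 2*144) + 449 = (-18 + 288) + 449 = 270 + 449 = 719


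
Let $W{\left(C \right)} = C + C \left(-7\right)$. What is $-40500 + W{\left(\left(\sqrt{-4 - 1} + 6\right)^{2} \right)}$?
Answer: $-40686 - 72 i \sqrt{5} \approx -40686.0 - 161.0 i$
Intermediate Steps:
$W{\left(C \right)} = - 6 C$ ($W{\left(C \right)} = C - 7 C = - 6 C$)
$-40500 + W{\left(\left(\sqrt{-4 - 1} + 6\right)^{2} \right)} = -40500 - 6 \left(\sqrt{-4 - 1} + 6\right)^{2} = -40500 - 6 \left(\sqrt{-5} + 6\right)^{2} = -40500 - 6 \left(i \sqrt{5} + 6\right)^{2} = -40500 - 6 \left(6 + i \sqrt{5}\right)^{2}$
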